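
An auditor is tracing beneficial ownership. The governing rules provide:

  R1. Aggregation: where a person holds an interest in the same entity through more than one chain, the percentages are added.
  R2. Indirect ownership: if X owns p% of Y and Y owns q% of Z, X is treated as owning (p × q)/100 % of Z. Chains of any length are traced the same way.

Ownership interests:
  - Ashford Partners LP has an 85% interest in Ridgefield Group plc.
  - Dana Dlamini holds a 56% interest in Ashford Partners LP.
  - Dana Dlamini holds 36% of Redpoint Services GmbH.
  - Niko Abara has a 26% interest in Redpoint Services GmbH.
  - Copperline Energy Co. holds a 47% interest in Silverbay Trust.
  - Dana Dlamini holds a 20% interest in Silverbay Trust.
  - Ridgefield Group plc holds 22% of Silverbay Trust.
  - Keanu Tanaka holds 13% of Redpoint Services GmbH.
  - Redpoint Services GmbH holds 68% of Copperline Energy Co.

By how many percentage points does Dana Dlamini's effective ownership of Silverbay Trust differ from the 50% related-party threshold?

8.0224

Chain via Ashford Partners LP → Ridgefield Group plc (R2): 56% × 85% × 22% = 10.472% of Silverbay Trust.
Chain via Redpoint Services GmbH → Copperline Energy Co. (R2): 36% × 68% × 47% = 11.5056% of Silverbay Trust.
Direct interest in Silverbay Trust: 20%.
Aggregating (R1): 10.472% + 11.5056% + 20% = 41.9776%.
41.9776% falls short of the 50% threshold by 8.0224 percentage points.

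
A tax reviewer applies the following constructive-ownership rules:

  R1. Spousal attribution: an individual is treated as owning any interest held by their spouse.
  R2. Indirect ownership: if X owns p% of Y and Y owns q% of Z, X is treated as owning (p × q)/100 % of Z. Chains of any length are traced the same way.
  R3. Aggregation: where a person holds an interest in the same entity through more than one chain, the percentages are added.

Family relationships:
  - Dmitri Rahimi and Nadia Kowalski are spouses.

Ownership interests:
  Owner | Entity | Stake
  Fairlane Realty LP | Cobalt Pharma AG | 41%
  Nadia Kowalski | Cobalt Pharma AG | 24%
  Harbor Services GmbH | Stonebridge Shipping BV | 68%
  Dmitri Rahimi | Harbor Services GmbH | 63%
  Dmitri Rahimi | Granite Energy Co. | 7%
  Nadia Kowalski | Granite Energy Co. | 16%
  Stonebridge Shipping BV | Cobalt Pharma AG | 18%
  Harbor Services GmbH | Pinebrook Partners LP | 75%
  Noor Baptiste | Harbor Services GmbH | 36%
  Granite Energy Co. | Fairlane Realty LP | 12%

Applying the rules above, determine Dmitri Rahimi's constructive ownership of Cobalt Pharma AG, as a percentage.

By spousal attribution (R1), Dmitri Rahimi is treated as also owning Nadia Kowalski's interest in Granite Energy Co, giving 7% + 16% = 23%.
By spousal attribution (R1), Dmitri Rahimi is treated as owning Nadia Kowalski's 24% interest in Cobalt Pharma AG.
Chain via Harbor Services GmbH → Stonebridge Shipping BV (R2): 63% × 68% × 18% = 7.7112% of Cobalt Pharma AG.
Chain via Granite Energy Co. → Fairlane Realty LP (R2): 23% × 12% × 41% = 1.1316% of Cobalt Pharma AG.
Direct interest in Cobalt Pharma AG: 24%.
Aggregating (R3): 7.7112% + 1.1316% + 24% = 32.8428%.

32.8428%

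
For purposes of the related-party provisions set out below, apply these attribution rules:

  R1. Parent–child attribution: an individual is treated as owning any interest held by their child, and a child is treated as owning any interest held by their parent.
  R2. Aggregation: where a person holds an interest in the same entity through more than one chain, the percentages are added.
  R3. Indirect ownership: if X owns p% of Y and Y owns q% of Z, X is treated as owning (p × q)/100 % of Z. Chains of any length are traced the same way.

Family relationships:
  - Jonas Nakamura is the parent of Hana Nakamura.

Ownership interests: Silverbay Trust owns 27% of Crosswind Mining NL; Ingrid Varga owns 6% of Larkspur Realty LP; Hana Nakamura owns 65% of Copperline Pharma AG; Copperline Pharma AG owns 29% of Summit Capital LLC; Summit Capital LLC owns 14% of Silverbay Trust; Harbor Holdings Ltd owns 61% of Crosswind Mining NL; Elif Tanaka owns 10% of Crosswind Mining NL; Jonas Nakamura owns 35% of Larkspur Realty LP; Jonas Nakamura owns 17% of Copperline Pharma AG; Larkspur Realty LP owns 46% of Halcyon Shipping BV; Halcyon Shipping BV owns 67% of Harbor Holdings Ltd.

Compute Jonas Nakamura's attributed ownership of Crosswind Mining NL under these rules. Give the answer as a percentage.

7.478954%

By parent–child attribution (R1), Jonas Nakamura is treated as also owning Hana Nakamura's interest in Copperline Pharma AG, giving 17% + 65% = 82%.
Chain via Larkspur Realty LP → Halcyon Shipping BV → Harbor Holdings Ltd (R3): 35% × 46% × 67% × 61% = 6.58007% of Crosswind Mining NL.
Chain via Copperline Pharma AG → Summit Capital LLC → Silverbay Trust (R3): 82% × 29% × 14% × 27% = 0.898884% of Crosswind Mining NL.
Aggregating (R2): 6.58007% + 0.898884% = 7.478954%.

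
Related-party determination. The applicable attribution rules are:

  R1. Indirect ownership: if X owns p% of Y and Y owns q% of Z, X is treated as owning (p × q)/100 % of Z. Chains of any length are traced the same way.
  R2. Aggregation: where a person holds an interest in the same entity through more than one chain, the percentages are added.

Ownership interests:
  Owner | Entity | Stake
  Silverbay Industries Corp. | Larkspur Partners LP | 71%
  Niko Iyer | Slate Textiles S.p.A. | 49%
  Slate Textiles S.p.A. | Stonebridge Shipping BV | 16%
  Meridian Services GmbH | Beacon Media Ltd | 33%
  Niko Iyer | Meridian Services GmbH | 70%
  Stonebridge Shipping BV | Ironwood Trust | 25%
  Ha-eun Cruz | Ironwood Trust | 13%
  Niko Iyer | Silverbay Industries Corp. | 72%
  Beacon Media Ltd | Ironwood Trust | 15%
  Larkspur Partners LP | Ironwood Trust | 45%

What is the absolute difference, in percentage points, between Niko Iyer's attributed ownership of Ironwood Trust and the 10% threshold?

18.429

Chain via Slate Textiles S.p.A. → Stonebridge Shipping BV (R1): 49% × 16% × 25% = 1.96% of Ironwood Trust.
Chain via Meridian Services GmbH → Beacon Media Ltd (R1): 70% × 33% × 15% = 3.465% of Ironwood Trust.
Chain via Silverbay Industries Corp. → Larkspur Partners LP (R1): 72% × 71% × 45% = 23.004% of Ironwood Trust.
Aggregating (R2): 1.96% + 3.465% + 23.004% = 28.429%.
28.429% exceeds the 10% threshold by 18.429 percentage points.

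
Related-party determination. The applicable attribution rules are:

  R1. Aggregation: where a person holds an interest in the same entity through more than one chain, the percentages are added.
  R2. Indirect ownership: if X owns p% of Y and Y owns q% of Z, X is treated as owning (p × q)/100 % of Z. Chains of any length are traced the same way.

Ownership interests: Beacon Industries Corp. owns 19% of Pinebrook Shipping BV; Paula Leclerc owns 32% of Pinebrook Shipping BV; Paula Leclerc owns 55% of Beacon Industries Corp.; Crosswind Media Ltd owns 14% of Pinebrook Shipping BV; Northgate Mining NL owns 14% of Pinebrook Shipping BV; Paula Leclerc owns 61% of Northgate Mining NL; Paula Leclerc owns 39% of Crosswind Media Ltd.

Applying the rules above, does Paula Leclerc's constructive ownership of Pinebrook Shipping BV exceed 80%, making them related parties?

Chain via Crosswind Media Ltd (R2): 39% × 14% = 5.46% of Pinebrook Shipping BV.
Chain via Beacon Industries Corp. (R2): 55% × 19% = 10.45% of Pinebrook Shipping BV.
Chain via Northgate Mining NL (R2): 61% × 14% = 8.54% of Pinebrook Shipping BV.
Direct interest in Pinebrook Shipping BV: 32%.
Aggregating (R1): 5.46% + 10.45% + 8.54% + 32% = 56.45%.
56.45% does not exceed the 80% threshold, so Paula is not a related party to Pinebrook Shipping BV.

No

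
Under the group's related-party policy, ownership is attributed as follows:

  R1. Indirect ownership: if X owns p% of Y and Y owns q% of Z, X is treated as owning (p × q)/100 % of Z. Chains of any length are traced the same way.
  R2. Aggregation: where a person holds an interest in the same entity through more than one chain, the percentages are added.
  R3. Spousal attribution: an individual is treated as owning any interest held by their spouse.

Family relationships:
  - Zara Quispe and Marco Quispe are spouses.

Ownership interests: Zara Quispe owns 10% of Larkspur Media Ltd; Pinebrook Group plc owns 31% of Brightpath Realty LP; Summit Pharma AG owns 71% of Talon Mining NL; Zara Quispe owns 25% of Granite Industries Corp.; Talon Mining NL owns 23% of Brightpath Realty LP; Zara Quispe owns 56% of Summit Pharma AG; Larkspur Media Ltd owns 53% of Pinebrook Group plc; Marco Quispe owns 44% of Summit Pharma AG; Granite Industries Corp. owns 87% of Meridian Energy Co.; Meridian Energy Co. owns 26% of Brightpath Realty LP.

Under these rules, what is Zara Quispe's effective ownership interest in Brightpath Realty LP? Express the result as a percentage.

23.628%

By spousal attribution (R3), Zara Quispe is treated as also owning Marco Quispe's interest in Summit Pharma AG, giving 56% + 44% = 100%.
Chain via Larkspur Media Ltd → Pinebrook Group plc (R1): 10% × 53% × 31% = 1.643% of Brightpath Realty LP.
Chain via Granite Industries Corp. → Meridian Energy Co. (R1): 25% × 87% × 26% = 5.655% of Brightpath Realty LP.
Chain via Summit Pharma AG → Talon Mining NL (R1): 100% × 71% × 23% = 16.33% of Brightpath Realty LP.
Aggregating (R2): 1.643% + 5.655% + 16.33% = 23.628%.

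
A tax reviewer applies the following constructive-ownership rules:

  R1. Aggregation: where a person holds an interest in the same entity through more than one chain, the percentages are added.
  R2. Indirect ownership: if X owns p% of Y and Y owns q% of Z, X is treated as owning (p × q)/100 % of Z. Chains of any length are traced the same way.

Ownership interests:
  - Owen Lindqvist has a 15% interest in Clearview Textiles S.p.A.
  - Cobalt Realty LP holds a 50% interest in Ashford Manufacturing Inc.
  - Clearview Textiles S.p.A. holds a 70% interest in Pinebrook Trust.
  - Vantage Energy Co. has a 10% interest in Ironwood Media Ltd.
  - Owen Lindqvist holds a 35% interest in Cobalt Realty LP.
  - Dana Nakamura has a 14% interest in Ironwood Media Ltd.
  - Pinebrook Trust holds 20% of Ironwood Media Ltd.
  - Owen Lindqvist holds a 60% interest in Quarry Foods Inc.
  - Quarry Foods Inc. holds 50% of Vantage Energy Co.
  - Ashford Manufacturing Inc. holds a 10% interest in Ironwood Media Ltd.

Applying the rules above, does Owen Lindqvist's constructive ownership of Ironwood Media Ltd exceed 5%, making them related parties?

Chain via Cobalt Realty LP → Ashford Manufacturing Inc. (R2): 35% × 50% × 10% = 1.75% of Ironwood Media Ltd.
Chain via Quarry Foods Inc. → Vantage Energy Co. (R2): 60% × 50% × 10% = 3% of Ironwood Media Ltd.
Chain via Clearview Textiles S.p.A. → Pinebrook Trust (R2): 15% × 70% × 20% = 2.1% of Ironwood Media Ltd.
Aggregating (R1): 1.75% + 3% + 2.1% = 6.85%.
6.85% exceeds the 5% threshold, so Owen is a related party to Ironwood Media Ltd.

Yes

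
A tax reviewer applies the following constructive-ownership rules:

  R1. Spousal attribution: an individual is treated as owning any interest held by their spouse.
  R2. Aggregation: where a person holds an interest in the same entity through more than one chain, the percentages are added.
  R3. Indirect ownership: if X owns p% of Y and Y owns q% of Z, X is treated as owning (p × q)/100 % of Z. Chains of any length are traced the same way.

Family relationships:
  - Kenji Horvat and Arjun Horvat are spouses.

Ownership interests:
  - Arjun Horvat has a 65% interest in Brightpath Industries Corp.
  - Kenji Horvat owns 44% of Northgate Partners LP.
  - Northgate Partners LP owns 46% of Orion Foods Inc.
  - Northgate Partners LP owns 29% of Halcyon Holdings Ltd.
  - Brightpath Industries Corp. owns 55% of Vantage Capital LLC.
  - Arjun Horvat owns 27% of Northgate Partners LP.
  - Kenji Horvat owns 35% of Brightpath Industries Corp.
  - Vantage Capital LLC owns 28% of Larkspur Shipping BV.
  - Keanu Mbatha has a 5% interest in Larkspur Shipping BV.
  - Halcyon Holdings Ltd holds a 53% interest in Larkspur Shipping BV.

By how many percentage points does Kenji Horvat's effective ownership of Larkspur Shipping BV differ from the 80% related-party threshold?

By spousal attribution (R1), Kenji Horvat is treated as also owning Arjun Horvat's interest in Brightpath Industries Corp, giving 35% + 65% = 100%.
By spousal attribution (R1), Kenji Horvat is treated as also owning Arjun Horvat's interest in Northgate Partners LP, giving 44% + 27% = 71%.
Chain via Brightpath Industries Corp. → Vantage Capital LLC (R3): 100% × 55% × 28% = 15.4% of Larkspur Shipping BV.
Chain via Northgate Partners LP → Halcyon Holdings Ltd (R3): 71% × 29% × 53% = 10.9127% of Larkspur Shipping BV.
Aggregating (R2): 15.4% + 10.9127% = 26.3127%.
26.3127% falls short of the 80% threshold by 53.6873 percentage points.

53.6873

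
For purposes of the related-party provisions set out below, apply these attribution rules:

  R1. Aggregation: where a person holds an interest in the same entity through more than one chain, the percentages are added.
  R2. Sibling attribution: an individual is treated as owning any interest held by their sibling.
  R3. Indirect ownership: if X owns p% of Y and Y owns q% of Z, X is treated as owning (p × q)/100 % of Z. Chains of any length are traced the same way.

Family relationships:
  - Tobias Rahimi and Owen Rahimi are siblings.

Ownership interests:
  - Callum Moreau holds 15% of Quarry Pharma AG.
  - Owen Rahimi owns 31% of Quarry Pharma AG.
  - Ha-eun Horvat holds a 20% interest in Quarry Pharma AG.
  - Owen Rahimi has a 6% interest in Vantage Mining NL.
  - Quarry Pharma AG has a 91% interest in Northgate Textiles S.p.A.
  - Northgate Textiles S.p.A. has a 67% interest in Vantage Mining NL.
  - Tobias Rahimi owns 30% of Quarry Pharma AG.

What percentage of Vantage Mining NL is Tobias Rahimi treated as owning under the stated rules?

By sibling attribution (R2), Tobias Rahimi is treated as also owning Owen Rahimi's interest in Quarry Pharma AG, giving 30% + 31% = 61%.
By sibling attribution (R2), Tobias Rahimi is treated as owning Owen Rahimi's 6% interest in Vantage Mining NL.
Chain via Quarry Pharma AG → Northgate Textiles S.p.A. (R3): 61% × 91% × 67% = 37.1917% of Vantage Mining NL.
Direct interest in Vantage Mining NL: 6%.
Aggregating (R1): 37.1917% + 6% = 43.1917%.

43.1917%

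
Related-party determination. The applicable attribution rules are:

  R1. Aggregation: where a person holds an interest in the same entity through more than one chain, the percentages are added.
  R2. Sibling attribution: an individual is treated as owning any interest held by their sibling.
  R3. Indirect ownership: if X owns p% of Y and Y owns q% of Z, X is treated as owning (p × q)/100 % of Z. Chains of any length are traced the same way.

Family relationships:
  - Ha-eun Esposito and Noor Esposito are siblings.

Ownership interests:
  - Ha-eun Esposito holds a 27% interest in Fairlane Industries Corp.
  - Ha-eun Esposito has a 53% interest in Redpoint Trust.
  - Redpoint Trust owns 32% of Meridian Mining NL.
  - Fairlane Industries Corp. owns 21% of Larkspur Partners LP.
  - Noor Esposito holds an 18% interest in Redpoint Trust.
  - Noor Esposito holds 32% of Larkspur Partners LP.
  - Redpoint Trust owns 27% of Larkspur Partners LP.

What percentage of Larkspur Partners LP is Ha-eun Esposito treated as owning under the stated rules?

By sibling attribution (R2), Ha-eun Esposito is treated as also owning Noor Esposito's interest in Redpoint Trust, giving 53% + 18% = 71%.
By sibling attribution (R2), Ha-eun Esposito is treated as owning Noor Esposito's 32% interest in Larkspur Partners LP.
Chain via Redpoint Trust (R3): 71% × 27% = 19.17% of Larkspur Partners LP.
Chain via Fairlane Industries Corp. (R3): 27% × 21% = 5.67% of Larkspur Partners LP.
Direct interest in Larkspur Partners LP: 32%.
Aggregating (R1): 19.17% + 5.67% + 32% = 56.84%.

56.84%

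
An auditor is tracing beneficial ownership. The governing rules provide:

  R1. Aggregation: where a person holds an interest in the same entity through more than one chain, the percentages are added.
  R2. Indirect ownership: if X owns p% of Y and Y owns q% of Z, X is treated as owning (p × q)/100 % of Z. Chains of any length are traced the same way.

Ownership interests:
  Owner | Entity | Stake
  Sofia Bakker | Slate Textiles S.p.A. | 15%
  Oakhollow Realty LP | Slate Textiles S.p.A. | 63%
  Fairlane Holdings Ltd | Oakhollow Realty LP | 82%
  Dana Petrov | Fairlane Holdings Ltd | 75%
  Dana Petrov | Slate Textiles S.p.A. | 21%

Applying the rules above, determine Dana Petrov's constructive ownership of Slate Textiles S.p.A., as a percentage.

Chain via Fairlane Holdings Ltd → Oakhollow Realty LP (R2): 75% × 82% × 63% = 38.745% of Slate Textiles S.p.A.
Direct interest in Slate Textiles S.p.A: 21%.
Aggregating (R1): 38.745% + 21% = 59.745%.

59.745%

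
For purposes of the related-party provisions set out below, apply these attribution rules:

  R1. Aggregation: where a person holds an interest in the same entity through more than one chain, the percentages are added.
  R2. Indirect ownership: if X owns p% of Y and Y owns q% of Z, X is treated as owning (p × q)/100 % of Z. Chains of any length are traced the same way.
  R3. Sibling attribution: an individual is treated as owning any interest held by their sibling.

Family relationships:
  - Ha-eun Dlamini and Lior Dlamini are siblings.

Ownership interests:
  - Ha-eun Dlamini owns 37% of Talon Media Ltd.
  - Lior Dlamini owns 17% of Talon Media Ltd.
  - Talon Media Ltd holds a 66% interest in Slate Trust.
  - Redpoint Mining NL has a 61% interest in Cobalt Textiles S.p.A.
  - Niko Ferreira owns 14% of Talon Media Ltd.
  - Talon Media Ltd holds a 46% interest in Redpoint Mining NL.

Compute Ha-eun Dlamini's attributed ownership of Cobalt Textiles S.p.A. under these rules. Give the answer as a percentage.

By sibling attribution (R3), Ha-eun Dlamini is treated as also owning Lior Dlamini's interest in Talon Media Ltd, giving 37% + 17% = 54%.
Chain via Talon Media Ltd → Redpoint Mining NL (R2): 54% × 46% × 61% = 15.1524% of Cobalt Textiles S.p.A.

15.1524%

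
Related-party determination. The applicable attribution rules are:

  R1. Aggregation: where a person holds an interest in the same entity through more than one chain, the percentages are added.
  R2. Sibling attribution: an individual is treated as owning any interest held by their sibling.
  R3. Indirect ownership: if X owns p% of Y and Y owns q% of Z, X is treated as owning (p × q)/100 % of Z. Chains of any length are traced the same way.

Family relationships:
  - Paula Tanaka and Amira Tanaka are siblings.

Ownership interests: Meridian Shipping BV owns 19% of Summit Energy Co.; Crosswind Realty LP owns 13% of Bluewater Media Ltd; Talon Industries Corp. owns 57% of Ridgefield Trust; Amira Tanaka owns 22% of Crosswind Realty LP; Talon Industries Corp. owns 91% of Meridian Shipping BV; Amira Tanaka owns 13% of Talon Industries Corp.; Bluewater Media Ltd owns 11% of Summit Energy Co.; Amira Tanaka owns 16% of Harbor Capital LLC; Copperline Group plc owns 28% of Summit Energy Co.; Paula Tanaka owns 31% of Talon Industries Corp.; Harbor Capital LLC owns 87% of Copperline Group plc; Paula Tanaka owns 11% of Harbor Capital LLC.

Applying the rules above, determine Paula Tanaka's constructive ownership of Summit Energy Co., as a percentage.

By sibling attribution (R2), Paula Tanaka is treated as also owning Amira Tanaka's interest in Talon Industries Corp, giving 31% + 13% = 44%.
By sibling attribution (R2), Paula Tanaka is treated as also owning Amira Tanaka's interest in Harbor Capital LLC, giving 11% + 16% = 27%.
By sibling attribution (R2), Paula Tanaka is treated as owning Amira Tanaka's 22% interest in Crosswind Realty LP.
Chain via Talon Industries Corp. → Meridian Shipping BV (R3): 44% × 91% × 19% = 7.6076% of Summit Energy Co.
Chain via Harbor Capital LLC → Copperline Group plc (R3): 27% × 87% × 28% = 6.5772% of Summit Energy Co.
Chain via Crosswind Realty LP → Bluewater Media Ltd (R3): 22% × 13% × 11% = 0.3146% of Summit Energy Co.
Aggregating (R1): 7.6076% + 6.5772% + 0.3146% = 14.4994%.

14.4994%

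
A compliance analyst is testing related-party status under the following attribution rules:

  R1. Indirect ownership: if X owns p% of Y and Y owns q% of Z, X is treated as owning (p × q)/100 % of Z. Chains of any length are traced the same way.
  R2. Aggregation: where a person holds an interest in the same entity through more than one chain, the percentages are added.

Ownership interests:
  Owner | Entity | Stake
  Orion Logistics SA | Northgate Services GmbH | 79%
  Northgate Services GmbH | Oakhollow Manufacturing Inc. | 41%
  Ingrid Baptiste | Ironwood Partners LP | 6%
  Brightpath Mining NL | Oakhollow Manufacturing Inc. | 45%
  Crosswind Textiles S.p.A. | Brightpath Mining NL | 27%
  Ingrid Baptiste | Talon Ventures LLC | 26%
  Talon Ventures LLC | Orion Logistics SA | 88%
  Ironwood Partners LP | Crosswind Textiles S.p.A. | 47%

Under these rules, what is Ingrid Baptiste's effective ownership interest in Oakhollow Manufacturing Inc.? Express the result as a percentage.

7.753462%

Chain via Ironwood Partners LP → Crosswind Textiles S.p.A. → Brightpath Mining NL (R1): 6% × 47% × 27% × 45% = 0.34263% of Oakhollow Manufacturing Inc.
Chain via Talon Ventures LLC → Orion Logistics SA → Northgate Services GmbH (R1): 26% × 88% × 79% × 41% = 7.410832% of Oakhollow Manufacturing Inc.
Aggregating (R2): 0.34263% + 7.410832% = 7.753462%.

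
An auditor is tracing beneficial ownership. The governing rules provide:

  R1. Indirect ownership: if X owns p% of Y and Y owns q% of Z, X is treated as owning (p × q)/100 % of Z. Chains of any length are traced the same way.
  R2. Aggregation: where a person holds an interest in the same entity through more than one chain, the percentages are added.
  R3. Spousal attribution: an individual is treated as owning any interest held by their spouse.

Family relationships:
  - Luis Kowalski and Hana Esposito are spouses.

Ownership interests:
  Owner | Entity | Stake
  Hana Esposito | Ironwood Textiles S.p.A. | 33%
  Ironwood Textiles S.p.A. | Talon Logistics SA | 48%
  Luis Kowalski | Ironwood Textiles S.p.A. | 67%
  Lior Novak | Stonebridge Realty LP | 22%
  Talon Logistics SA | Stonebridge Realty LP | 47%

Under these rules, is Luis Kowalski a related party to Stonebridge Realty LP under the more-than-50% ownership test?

By spousal attribution (R3), Luis Kowalski is treated as also owning Hana Esposito's interest in Ironwood Textiles S.p.A, giving 67% + 33% = 100%.
Chain via Ironwood Textiles S.p.A. → Talon Logistics SA (R1): 100% × 48% × 47% = 22.56% of Stonebridge Realty LP.
22.56% does not exceed the 50% threshold, so Luis is not a related party to Stonebridge Realty LP.

No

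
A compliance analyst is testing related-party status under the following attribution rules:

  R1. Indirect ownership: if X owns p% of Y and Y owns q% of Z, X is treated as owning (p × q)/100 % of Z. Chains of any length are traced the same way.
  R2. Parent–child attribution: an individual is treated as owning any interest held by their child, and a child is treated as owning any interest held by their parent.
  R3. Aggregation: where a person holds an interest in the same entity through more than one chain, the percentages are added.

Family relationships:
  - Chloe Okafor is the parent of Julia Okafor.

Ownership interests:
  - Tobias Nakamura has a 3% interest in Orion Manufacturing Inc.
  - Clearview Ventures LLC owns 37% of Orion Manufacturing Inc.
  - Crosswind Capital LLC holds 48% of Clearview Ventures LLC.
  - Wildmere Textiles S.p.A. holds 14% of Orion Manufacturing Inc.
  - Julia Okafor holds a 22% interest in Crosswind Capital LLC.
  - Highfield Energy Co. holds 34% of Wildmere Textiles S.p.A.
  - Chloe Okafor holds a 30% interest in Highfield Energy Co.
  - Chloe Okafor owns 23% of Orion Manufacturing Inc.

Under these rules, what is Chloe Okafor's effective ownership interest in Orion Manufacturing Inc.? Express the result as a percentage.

By parent–child attribution (R2), Chloe Okafor is treated as owning Julia Okafor's 22% interest in Crosswind Capital LLC.
Chain via Highfield Energy Co. → Wildmere Textiles S.p.A. (R1): 30% × 34% × 14% = 1.428% of Orion Manufacturing Inc.
Direct interest in Orion Manufacturing Inc: 23%.
Chain via Crosswind Capital LLC → Clearview Ventures LLC (R1): 22% × 48% × 37% = 3.9072% of Orion Manufacturing Inc.
Aggregating (R3): 1.428% + 23% + 3.9072% = 28.3352%.

28.3352%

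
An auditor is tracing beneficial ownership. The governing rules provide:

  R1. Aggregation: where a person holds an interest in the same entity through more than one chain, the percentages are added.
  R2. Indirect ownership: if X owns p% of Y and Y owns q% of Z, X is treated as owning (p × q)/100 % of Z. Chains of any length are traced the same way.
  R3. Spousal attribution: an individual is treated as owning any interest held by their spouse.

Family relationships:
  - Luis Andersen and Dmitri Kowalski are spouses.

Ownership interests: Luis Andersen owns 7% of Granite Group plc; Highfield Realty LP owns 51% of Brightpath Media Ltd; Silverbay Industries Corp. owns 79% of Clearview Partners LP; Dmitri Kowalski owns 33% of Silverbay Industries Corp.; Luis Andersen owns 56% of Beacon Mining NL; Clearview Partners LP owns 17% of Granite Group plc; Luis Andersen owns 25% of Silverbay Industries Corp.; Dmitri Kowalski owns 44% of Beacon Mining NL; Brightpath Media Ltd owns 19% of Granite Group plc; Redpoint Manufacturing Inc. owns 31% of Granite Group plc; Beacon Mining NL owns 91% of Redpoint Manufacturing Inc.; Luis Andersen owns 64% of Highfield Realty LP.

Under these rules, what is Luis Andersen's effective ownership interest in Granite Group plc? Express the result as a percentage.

49.201%

By spousal attribution (R3), Luis Andersen is treated as also owning Dmitri Kowalski's interest in Beacon Mining NL, giving 56% + 44% = 100%.
By spousal attribution (R3), Luis Andersen is treated as also owning Dmitri Kowalski's interest in Silverbay Industries Corp, giving 25% + 33% = 58%.
Chain via Beacon Mining NL → Redpoint Manufacturing Inc. (R2): 100% × 91% × 31% = 28.21% of Granite Group plc.
Chain via Silverbay Industries Corp. → Clearview Partners LP (R2): 58% × 79% × 17% = 7.7894% of Granite Group plc.
Chain via Highfield Realty LP → Brightpath Media Ltd (R2): 64% × 51% × 19% = 6.2016% of Granite Group plc.
Direct interest in Granite Group plc: 7%.
Aggregating (R1): 28.21% + 7.7894% + 6.2016% + 7% = 49.201%.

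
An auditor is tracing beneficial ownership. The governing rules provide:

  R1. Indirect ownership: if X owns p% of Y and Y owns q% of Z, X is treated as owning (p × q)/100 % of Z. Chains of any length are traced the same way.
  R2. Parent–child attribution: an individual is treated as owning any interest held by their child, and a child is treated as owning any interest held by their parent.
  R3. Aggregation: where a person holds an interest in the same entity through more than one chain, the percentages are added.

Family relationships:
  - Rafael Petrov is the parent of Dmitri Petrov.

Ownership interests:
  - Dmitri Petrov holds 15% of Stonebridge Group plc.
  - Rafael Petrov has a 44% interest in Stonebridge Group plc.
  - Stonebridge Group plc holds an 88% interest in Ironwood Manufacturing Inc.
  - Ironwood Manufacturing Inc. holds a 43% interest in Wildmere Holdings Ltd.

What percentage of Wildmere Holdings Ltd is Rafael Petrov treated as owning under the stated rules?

By parent–child attribution (R2), Rafael Petrov is treated as also owning Dmitri Petrov's interest in Stonebridge Group plc, giving 44% + 15% = 59%.
Chain via Stonebridge Group plc → Ironwood Manufacturing Inc. (R1): 59% × 88% × 43% = 22.3256% of Wildmere Holdings Ltd.

22.3256%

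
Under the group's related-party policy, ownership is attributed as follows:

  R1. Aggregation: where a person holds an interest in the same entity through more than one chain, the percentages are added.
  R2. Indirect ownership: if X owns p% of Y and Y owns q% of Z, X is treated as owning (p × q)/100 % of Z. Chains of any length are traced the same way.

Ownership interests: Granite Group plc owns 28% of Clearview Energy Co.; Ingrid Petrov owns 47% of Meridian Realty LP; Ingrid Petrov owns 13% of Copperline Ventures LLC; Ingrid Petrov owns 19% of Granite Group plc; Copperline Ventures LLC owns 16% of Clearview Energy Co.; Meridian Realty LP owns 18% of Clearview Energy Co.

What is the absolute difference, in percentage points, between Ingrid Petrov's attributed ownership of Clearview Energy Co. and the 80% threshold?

Chain via Meridian Realty LP (R2): 47% × 18% = 8.46% of Clearview Energy Co.
Chain via Copperline Ventures LLC (R2): 13% × 16% = 2.08% of Clearview Energy Co.
Chain via Granite Group plc (R2): 19% × 28% = 5.32% of Clearview Energy Co.
Aggregating (R1): 8.46% + 2.08% + 5.32% = 15.86%.
15.86% falls short of the 80% threshold by 64.14 percentage points.

64.14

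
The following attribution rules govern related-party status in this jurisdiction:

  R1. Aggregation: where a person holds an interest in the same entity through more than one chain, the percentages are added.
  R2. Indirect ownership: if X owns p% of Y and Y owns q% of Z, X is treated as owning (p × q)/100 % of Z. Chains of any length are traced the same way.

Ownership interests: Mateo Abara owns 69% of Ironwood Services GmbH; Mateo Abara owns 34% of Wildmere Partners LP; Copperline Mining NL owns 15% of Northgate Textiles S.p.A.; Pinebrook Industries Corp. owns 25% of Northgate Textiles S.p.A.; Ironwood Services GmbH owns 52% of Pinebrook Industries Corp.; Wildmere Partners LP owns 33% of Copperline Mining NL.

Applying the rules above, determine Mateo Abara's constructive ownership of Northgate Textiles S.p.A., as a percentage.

10.653%

Chain via Wildmere Partners LP → Copperline Mining NL (R2): 34% × 33% × 15% = 1.683% of Northgate Textiles S.p.A.
Chain via Ironwood Services GmbH → Pinebrook Industries Corp. (R2): 69% × 52% × 25% = 8.97% of Northgate Textiles S.p.A.
Aggregating (R1): 1.683% + 8.97% = 10.653%.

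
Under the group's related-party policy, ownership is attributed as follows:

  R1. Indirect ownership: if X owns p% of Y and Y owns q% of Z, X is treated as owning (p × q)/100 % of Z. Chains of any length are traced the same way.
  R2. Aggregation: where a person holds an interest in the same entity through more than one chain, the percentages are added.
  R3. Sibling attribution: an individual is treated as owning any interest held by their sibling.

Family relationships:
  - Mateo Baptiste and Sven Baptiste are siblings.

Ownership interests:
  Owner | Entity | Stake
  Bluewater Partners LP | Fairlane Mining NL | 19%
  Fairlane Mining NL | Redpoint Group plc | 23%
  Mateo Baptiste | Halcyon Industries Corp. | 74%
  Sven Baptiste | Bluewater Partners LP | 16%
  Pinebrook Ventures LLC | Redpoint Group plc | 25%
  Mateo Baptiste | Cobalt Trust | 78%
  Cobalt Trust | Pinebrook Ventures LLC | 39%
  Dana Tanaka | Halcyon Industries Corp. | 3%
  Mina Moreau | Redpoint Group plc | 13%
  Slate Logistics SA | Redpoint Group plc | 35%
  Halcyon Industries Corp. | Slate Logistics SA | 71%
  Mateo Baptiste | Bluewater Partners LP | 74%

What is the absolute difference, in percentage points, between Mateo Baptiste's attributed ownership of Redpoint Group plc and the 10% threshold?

19.927

By sibling attribution (R3), Mateo Baptiste is treated as also owning Sven Baptiste's interest in Bluewater Partners LP, giving 74% + 16% = 90%.
Chain via Cobalt Trust → Pinebrook Ventures LLC (R1): 78% × 39% × 25% = 7.605% of Redpoint Group plc.
Chain via Bluewater Partners LP → Fairlane Mining NL (R1): 90% × 19% × 23% = 3.933% of Redpoint Group plc.
Chain via Halcyon Industries Corp. → Slate Logistics SA (R1): 74% × 71% × 35% = 18.389% of Redpoint Group plc.
Aggregating (R2): 7.605% + 3.933% + 18.389% = 29.927%.
29.927% exceeds the 10% threshold by 19.927 percentage points.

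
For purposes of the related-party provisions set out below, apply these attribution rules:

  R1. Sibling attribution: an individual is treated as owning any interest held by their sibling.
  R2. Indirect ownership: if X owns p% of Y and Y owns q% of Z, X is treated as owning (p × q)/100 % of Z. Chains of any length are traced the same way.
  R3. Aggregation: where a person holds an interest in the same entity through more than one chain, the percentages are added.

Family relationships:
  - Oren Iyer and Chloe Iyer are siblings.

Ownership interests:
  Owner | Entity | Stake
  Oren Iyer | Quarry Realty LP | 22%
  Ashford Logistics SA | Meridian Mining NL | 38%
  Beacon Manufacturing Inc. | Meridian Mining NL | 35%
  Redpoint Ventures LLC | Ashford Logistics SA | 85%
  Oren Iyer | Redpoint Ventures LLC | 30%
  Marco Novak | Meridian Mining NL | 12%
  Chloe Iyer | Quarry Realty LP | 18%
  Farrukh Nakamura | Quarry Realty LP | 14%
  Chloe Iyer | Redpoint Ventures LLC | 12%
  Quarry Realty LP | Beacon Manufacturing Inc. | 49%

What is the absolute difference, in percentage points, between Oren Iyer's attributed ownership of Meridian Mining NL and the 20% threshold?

By sibling attribution (R1), Oren Iyer is treated as also owning Chloe Iyer's interest in Quarry Realty LP, giving 22% + 18% = 40%.
By sibling attribution (R1), Oren Iyer is treated as also owning Chloe Iyer's interest in Redpoint Ventures LLC, giving 30% + 12% = 42%.
Chain via Quarry Realty LP → Beacon Manufacturing Inc. (R2): 40% × 49% × 35% = 6.86% of Meridian Mining NL.
Chain via Redpoint Ventures LLC → Ashford Logistics SA (R2): 42% × 85% × 38% = 13.566% of Meridian Mining NL.
Aggregating (R3): 6.86% + 13.566% = 20.426%.
20.426% exceeds the 20% threshold by 0.426 percentage points.

0.426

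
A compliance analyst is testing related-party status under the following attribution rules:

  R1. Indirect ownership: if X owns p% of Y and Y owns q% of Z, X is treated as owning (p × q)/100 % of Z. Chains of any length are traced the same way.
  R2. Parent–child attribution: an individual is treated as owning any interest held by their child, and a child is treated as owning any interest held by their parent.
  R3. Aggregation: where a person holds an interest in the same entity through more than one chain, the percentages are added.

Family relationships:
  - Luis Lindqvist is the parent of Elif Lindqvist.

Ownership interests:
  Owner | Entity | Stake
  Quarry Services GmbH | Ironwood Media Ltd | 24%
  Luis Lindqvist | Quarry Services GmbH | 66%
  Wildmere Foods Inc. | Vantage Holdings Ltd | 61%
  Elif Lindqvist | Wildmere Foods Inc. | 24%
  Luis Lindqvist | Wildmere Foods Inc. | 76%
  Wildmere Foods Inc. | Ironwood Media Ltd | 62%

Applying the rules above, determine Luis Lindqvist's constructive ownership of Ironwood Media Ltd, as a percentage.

77.84%

By parent–child attribution (R2), Luis Lindqvist is treated as also owning Elif Lindqvist's interest in Wildmere Foods Inc, giving 76% + 24% = 100%.
Chain via Wildmere Foods Inc. (R1): 100% × 62% = 62% of Ironwood Media Ltd.
Chain via Quarry Services GmbH (R1): 66% × 24% = 15.84% of Ironwood Media Ltd.
Aggregating (R3): 62% + 15.84% = 77.84%.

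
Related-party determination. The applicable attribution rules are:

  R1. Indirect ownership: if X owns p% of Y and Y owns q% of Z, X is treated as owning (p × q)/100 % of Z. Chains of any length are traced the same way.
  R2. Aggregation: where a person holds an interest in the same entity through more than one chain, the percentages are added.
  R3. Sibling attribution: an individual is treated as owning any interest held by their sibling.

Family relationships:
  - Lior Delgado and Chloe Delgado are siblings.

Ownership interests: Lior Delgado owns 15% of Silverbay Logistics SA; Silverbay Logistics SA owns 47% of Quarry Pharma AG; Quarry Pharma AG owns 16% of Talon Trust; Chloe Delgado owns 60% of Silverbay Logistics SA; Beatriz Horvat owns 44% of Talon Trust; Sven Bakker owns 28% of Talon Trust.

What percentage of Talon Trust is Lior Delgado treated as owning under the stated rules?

5.64%

By sibling attribution (R3), Lior Delgado is treated as also owning Chloe Delgado's interest in Silverbay Logistics SA, giving 15% + 60% = 75%.
Chain via Silverbay Logistics SA → Quarry Pharma AG (R1): 75% × 47% × 16% = 5.64% of Talon Trust.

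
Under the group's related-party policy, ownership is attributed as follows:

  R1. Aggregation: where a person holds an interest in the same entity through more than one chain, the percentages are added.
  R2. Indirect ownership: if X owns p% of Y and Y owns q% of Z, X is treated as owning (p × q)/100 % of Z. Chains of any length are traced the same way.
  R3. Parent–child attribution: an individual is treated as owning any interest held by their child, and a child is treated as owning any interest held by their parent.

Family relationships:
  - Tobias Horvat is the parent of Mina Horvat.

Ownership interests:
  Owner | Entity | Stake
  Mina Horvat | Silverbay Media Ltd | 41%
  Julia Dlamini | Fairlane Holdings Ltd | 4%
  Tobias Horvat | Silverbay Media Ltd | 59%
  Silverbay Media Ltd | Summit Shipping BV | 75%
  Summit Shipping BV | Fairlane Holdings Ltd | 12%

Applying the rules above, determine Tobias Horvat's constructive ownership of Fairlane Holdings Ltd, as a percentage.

9%

By parent–child attribution (R3), Tobias Horvat is treated as also owning Mina Horvat's interest in Silverbay Media Ltd, giving 59% + 41% = 100%.
Chain via Silverbay Media Ltd → Summit Shipping BV (R2): 100% × 75% × 12% = 9% of Fairlane Holdings Ltd.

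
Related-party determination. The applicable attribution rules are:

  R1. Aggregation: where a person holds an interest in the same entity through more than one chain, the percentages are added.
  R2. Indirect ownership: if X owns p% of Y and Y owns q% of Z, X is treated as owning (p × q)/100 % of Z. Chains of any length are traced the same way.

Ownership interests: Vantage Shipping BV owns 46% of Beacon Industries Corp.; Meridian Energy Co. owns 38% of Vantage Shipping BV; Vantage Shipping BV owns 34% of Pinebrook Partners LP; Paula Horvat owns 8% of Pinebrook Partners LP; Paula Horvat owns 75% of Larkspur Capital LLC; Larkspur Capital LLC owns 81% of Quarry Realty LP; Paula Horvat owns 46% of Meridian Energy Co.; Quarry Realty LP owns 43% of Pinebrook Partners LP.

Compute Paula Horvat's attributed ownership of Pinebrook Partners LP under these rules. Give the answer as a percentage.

Chain via Larkspur Capital LLC → Quarry Realty LP (R2): 75% × 81% × 43% = 26.1225% of Pinebrook Partners LP.
Chain via Meridian Energy Co. → Vantage Shipping BV (R2): 46% × 38% × 34% = 5.9432% of Pinebrook Partners LP.
Direct interest in Pinebrook Partners LP: 8%.
Aggregating (R1): 26.1225% + 5.9432% + 8% = 40.0657%.

40.0657%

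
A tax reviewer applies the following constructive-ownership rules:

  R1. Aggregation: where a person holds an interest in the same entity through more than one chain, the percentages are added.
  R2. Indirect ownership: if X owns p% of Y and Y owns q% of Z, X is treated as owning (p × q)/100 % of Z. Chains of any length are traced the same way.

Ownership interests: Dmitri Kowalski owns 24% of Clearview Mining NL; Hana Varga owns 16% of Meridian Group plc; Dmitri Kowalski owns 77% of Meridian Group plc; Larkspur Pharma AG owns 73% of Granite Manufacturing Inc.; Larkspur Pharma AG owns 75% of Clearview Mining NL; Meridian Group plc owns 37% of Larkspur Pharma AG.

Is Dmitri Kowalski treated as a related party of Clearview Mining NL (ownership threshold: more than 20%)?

Chain via Meridian Group plc → Larkspur Pharma AG (R2): 77% × 37% × 75% = 21.3675% of Clearview Mining NL.
Direct interest in Clearview Mining NL: 24%.
Aggregating (R1): 21.3675% + 24% = 45.3675%.
45.3675% exceeds the 20% threshold, so Dmitri is a related party to Clearview Mining NL.

Yes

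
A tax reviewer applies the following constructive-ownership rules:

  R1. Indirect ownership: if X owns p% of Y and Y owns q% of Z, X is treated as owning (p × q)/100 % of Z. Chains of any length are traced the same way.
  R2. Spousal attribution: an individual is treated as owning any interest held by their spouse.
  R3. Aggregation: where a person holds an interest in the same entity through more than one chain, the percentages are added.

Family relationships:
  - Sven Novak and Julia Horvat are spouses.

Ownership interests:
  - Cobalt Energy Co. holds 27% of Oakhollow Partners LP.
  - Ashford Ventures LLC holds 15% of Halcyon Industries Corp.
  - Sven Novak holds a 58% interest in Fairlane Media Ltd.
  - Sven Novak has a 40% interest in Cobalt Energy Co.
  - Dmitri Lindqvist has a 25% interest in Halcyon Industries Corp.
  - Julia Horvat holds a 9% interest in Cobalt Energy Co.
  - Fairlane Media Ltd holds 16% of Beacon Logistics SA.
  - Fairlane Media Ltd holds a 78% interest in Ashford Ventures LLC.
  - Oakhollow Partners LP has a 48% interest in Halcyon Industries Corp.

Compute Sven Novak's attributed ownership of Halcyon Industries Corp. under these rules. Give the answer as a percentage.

By spousal attribution (R2), Sven Novak is treated as also owning Julia Horvat's interest in Cobalt Energy Co, giving 40% + 9% = 49%.
Chain via Cobalt Energy Co. → Oakhollow Partners LP (R1): 49% × 27% × 48% = 6.3504% of Halcyon Industries Corp.
Chain via Fairlane Media Ltd → Ashford Ventures LLC (R1): 58% × 78% × 15% = 6.786% of Halcyon Industries Corp.
Aggregating (R3): 6.3504% + 6.786% = 13.1364%.

13.1364%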